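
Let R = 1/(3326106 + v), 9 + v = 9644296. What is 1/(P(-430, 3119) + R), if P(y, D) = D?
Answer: 12970393/40454655768 ≈ 0.00032062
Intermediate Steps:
v = 9644287 (v = -9 + 9644296 = 9644287)
R = 1/12970393 (R = 1/(3326106 + 9644287) = 1/12970393 ≈ 7.7099e-8)
1/(P(-430, 3119) + R) = 1/(3119 + 1/12970393) = 1/(40454655768/12970393) = 12970393/40454655768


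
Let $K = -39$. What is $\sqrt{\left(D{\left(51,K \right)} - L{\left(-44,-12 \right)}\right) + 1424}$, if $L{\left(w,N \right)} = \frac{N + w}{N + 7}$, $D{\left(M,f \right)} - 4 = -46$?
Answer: $\frac{\sqrt{34270}}{5} \approx 37.024$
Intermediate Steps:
$D{\left(M,f \right)} = -42$ ($D{\left(M,f \right)} = 4 - 46 = -42$)
$L{\left(w,N \right)} = \frac{N + w}{7 + N}$
$\sqrt{\left(D{\left(51,K \right)} - L{\left(-44,-12 \right)}\right) + 1424} = \sqrt{\left(-42 - \frac{-12 - 44}{7 - 12}\right) + 1424} = \sqrt{\left(-42 - \frac{1}{-5} \left(-56\right)\right) + 1424} = \sqrt{\left(-42 - \left(- \frac{1}{5}\right) \left(-56\right)\right) + 1424} = \sqrt{\left(-42 - \frac{56}{5}\right) + 1424} = \sqrt{- \frac{266}{5} + 1424} = \sqrt{\frac{6854}{5}} = \frac{\sqrt{34270}}{5}$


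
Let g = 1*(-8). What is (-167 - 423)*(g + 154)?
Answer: -86140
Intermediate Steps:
g = -8
(-167 - 423)*(g + 154) = (-167 - 423)*(-8 + 154) = -590*146 = -86140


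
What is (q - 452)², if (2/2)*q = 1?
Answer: 203401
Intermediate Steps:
q = 1
(q - 452)² = (1 - 452)² = (-451)² = 203401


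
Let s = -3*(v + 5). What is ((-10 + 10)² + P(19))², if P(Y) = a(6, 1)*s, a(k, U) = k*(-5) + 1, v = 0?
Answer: 189225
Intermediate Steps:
s = -15 (s = -3*(0 + 5) = -3*5 = -15)
a(k, U) = 1 - 5*k (a(k, U) = -5*k + 1 = 1 - 5*k)
P(Y) = 435 (P(Y) = (1 - 5*6)*(-15) = (1 - 30)*(-15) = -29*(-15) = 435)
((-10 + 10)² + P(19))² = ((-10 + 10)² + 435)² = (0² + 435)² = (0 + 435)² = 435² = 189225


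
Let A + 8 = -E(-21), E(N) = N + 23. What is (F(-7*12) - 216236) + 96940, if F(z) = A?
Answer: -119306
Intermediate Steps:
E(N) = 23 + N
A = -10 (A = -8 - (23 - 21) = -8 - 1*2 = -8 - 2 = -10)
F(z) = -10
(F(-7*12) - 216236) + 96940 = (-10 - 216236) + 96940 = -216246 + 96940 = -119306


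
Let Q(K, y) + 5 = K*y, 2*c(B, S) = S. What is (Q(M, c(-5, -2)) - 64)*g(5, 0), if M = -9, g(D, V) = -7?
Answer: 420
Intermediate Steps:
c(B, S) = S/2
Q(K, y) = -5 + K*y
(Q(M, c(-5, -2)) - 64)*g(5, 0) = ((-5 - 9*(-2)/2) - 64)*(-7) = ((-5 - 9*(-1)) - 64)*(-7) = ((-5 + 9) - 64)*(-7) = (4 - 64)*(-7) = -60*(-7) = 420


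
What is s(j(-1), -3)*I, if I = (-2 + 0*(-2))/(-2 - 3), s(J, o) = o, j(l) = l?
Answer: -6/5 ≈ -1.2000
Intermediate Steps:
I = ⅖ (I = (-2 + 0)/(-5) = -2*(-⅕) = ⅖ ≈ 0.40000)
s(j(-1), -3)*I = -3*⅖ = -6/5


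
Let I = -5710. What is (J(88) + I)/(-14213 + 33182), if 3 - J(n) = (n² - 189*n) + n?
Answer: 1031/6323 ≈ 0.16306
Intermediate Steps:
J(n) = 3 - n² + 188*n (J(n) = 3 - ((n² - 189*n) + n) = 3 - (n² - 188*n) = 3 + (-n² + 188*n) = 3 - n² + 188*n)
(J(88) + I)/(-14213 + 33182) = ((3 - 1*88² + 188*88) - 5710)/(-14213 + 33182) = ((3 - 1*7744 + 16544) - 5710)/18969 = ((3 - 7744 + 16544) - 5710)*(1/18969) = (8803 - 5710)*(1/18969) = 3093*(1/18969) = 1031/6323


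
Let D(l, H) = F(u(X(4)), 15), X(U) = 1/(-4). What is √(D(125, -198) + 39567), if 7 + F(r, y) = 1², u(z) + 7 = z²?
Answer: √39561 ≈ 198.90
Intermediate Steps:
X(U) = -¼
u(z) = -7 + z²
F(r, y) = -6 (F(r, y) = -7 + 1² = -7 + 1 = -6)
D(l, H) = -6
√(D(125, -198) + 39567) = √(-6 + 39567) = √39561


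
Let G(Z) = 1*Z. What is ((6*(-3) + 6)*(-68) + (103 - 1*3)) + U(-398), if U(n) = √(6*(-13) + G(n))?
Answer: 916 + 2*I*√119 ≈ 916.0 + 21.817*I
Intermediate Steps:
G(Z) = Z
U(n) = √(-78 + n) (U(n) = √(6*(-13) + n) = √(-78 + n))
((6*(-3) + 6)*(-68) + (103 - 1*3)) + U(-398) = ((6*(-3) + 6)*(-68) + (103 - 1*3)) + √(-78 - 398) = ((-18 + 6)*(-68) + (103 - 3)) + √(-476) = (-12*(-68) + 100) + 2*I*√119 = (816 + 100) + 2*I*√119 = 916 + 2*I*√119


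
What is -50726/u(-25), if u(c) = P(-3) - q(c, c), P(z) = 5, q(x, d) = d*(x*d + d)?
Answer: -50726/15005 ≈ -3.3806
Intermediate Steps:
q(x, d) = d*(d + d*x) (q(x, d) = d*(d*x + d) = d*(d + d*x))
u(c) = 5 - c²*(1 + c)
-50726/u(-25) = -50726/(5 - 1*(-25)² - 1*(-25)³) = -50726/(5 - 1*625 - 1*(-15625)) = -50726/(5 - 625 + 15625) = -50726/15005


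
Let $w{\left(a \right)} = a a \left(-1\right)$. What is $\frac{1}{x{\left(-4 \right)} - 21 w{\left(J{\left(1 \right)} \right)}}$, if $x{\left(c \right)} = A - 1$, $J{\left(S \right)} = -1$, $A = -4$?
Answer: $\frac{1}{16} \approx 0.0625$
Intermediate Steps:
$x{\left(c \right)} = -5$ ($x{\left(c \right)} = -4 - 1 = -5$)
$w{\left(a \right)} = - a^{2}$ ($w{\left(a \right)} = a^{2} \left(-1\right) = - a^{2}$)
$\frac{1}{x{\left(-4 \right)} - 21 w{\left(J{\left(1 \right)} \right)}} = \frac{1}{-5 - 21 \left(- \left(-1\right)^{2}\right)} = \frac{1}{-5 - 21 \left(\left(-1\right) 1\right)} = \frac{1}{-5 - -21} = \frac{1}{-5 + 21} = \frac{1}{16}$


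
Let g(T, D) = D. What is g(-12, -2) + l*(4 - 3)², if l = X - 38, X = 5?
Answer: -35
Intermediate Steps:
l = -33 (l = 5 - 38 = -33)
g(-12, -2) + l*(4 - 3)² = -2 - 33*(4 - 3)² = -2 - 33*1² = -2 - 33*1 = -2 - 33 = -35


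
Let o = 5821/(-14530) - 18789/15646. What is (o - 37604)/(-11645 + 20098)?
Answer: -2137280328264/480418605035 ≈ -4.4488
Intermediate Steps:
o = -91019884/56834095 (o = 5821*(-1/14530) - 18789*1/15646 = -5821/14530 - 18789/15646 = -91019884/56834095 ≈ -1.6015)
(o - 37604)/(-11645 + 20098) = (-91019884/56834095 - 37604)/(-11645 + 20098) = -2137280328264/56834095/8453 = -2137280328264/56834095*1/8453 = -2137280328264/480418605035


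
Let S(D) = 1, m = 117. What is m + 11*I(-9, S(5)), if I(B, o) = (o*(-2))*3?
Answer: 51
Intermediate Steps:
I(B, o) = -6*o (I(B, o) = -2*o*3 = -6*o)
m + 11*I(-9, S(5)) = 117 + 11*(-6*1) = 117 + 11*(-6) = 117 - 66 = 51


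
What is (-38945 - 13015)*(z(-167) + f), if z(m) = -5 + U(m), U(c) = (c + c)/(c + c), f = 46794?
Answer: -2431208400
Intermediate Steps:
U(c) = 1 (U(c) = (2*c)/((2*c)) = (2*c)*(1/(2*c)) = 1)
z(m) = -4 (z(m) = -5 + 1 = -4)
(-38945 - 13015)*(z(-167) + f) = (-38945 - 13015)*(-4 + 46794) = -51960*46790 = -2431208400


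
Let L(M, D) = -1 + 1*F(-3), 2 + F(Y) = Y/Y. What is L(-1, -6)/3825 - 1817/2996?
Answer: -6956017/11459700 ≈ -0.60700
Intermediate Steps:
F(Y) = -1 (F(Y) = -2 + Y/Y = -2 + 1 = -1)
L(M, D) = -2 (L(M, D) = -1 + 1*(-1) = -1 - 1 = -2)
L(-1, -6)/3825 - 1817/2996 = -2/3825 - 1817/2996 = -6956017/11459700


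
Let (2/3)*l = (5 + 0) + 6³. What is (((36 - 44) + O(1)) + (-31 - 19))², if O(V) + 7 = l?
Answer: 284089/4 ≈ 71022.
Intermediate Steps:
l = 663/2 (l = 3*((5 + 0) + 6³)/2 = 3*(5 + 216)/2 = (3/2)*221 = 663/2 ≈ 331.50)
O(V) = 649/2 (O(V) = -7 + 663/2 = 649/2)
(((36 - 44) + O(1)) + (-31 - 19))² = (((36 - 44) + 649/2) + (-31 - 19))² = ((-8 + 649/2) - 50)² = (633/2 - 50)² = (533/2)² = 284089/4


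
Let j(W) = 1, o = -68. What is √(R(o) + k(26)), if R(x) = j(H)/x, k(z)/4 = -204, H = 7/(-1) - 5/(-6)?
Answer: I*√943313/34 ≈ 28.566*I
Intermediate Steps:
H = -37/6 (H = 7*(-1) - 5*(-⅙) = -7 + ⅚ = -37/6 ≈ -6.1667)
k(z) = -816 (k(z) = 4*(-204) = -816)
R(x) = 1/x
√(R(o) + k(26)) = √(1/(-68) - 816) = √(-1/68 - 816) = √(-55489/68) = I*√943313/34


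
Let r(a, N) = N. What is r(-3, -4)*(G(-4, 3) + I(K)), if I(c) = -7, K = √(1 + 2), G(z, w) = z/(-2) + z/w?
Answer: 76/3 ≈ 25.333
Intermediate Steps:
G(z, w) = -z/2 + z/w (G(z, w) = z*(-½) + z/w = -z/2 + z/w)
K = √3 ≈ 1.7320
r(-3, -4)*(G(-4, 3) + I(K)) = -4*((-½*(-4) - 4/3) - 7) = -4*((2 - 4*⅓) - 7) = -4*((2 - 4/3) - 7) = -4*(⅔ - 7) = -4*(-19/3) = 76/3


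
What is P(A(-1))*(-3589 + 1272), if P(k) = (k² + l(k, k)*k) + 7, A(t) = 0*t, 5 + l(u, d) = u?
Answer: -16219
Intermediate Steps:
l(u, d) = -5 + u
A(t) = 0
P(k) = 7 + k² + k*(-5 + k) (P(k) = (k² + (-5 + k)*k) + 7 = (k² + k*(-5 + k)) + 7 = 7 + k² + k*(-5 + k))
P(A(-1))*(-3589 + 1272) = (7 + 0² + 0*(-5 + 0))*(-3589 + 1272) = (7 + 0 + 0*(-5))*(-2317) = (7 + 0 + 0)*(-2317) = 7*(-2317) = -16219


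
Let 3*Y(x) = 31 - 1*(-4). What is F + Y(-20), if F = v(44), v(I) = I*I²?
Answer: 255587/3 ≈ 85196.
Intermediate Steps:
v(I) = I³
F = 85184 (F = 44³ = 85184)
Y(x) = 35/3 (Y(x) = (31 - 1*(-4))/3 = (31 + 4)/3 = (⅓)*35 = 35/3)
F + Y(-20) = 85184 + 35/3 = 255587/3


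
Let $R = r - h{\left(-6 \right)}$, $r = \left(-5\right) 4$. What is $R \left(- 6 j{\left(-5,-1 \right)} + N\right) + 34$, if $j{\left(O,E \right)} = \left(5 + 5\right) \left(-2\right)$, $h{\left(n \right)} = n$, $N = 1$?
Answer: $-1660$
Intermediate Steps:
$j{\left(O,E \right)} = -20$ ($j{\left(O,E \right)} = 10 \left(-2\right) = -20$)
$r = -20$
$R = -14$ ($R = -20 - -6 = -20 + 6 = -14$)
$R \left(- 6 j{\left(-5,-1 \right)} + N\right) + 34 = - 14 \left(\left(-6\right) \left(-20\right) + 1\right) + 34 = - 14 \left(120 + 1\right) + 34 = \left(-14\right) 121 + 34 = -1694 + 34 = -1660$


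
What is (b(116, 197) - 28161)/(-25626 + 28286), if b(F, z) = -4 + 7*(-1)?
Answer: -7043/665 ≈ -10.591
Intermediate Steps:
b(F, z) = -11 (b(F, z) = -4 - 7 = -11)
(b(116, 197) - 28161)/(-25626 + 28286) = (-11 - 28161)/(-25626 + 28286) = -28172/2660 = -28172*1/2660 = -7043/665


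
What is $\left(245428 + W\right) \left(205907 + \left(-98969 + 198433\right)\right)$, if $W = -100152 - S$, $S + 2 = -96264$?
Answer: $73759922082$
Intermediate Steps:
$S = -96266$ ($S = -2 - 96264 = -96266$)
$W = -3886$ ($W = -100152 - -96266 = -100152 + 96266 = -3886$)
$\left(245428 + W\right) \left(205907 + \left(-98969 + 198433\right)\right) = \left(245428 - 3886\right) \left(205907 + \left(-98969 + 198433\right)\right) = 241542 \left(205907 + 99464\right) = 241542 \cdot 305371 = 73759922082$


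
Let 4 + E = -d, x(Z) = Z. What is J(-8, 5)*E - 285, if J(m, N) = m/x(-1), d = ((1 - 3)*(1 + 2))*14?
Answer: 355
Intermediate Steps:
d = -84 (d = -2*3*14 = -6*14 = -84)
E = 80 (E = -4 - 1*(-84) = -4 + 84 = 80)
J(m, N) = -m (J(m, N) = m/(-1) = m*(-1) = -m)
J(-8, 5)*E - 285 = -1*(-8)*80 - 285 = 8*80 - 285 = 640 - 285 = 355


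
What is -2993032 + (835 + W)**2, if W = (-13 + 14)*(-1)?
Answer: -2297476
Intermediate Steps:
W = -1 (W = 1*(-1) = -1)
-2993032 + (835 + W)**2 = -2993032 + (835 - 1)**2 = -2993032 + 834**2 = -2993032 + 695556 = -2297476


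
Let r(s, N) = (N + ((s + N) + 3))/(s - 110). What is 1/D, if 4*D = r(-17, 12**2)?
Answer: -254/137 ≈ -1.8540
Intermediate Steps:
r(s, N) = (3 + s + 2*N)/(-110 + s) (r(s, N) = (N + ((N + s) + 3))/(-110 + s) = (N + (3 + N + s))/(-110 + s) = (3 + s + 2*N)/(-110 + s))
D = -137/254 (D = ((3 - 17 + 2*12**2)/(-110 - 17))/4 = ((3 - 17 + 2*144)/(-127))/4 = (-(3 - 17 + 288)/127)/4 = (-1/127*274)/4 = (1/4)*(-274/127) = -137/254 ≈ -0.53937)
1/D = 1/(-137/254) = -254/137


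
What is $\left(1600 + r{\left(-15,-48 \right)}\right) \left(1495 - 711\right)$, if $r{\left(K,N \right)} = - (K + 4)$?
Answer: $1263024$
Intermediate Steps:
$r{\left(K,N \right)} = -4 - K$ ($r{\left(K,N \right)} = - (4 + K) = -4 - K$)
$\left(1600 + r{\left(-15,-48 \right)}\right) \left(1495 - 711\right) = \left(1600 - -11\right) \left(1495 - 711\right) = \left(1600 + \left(-4 + 15\right)\right) 784 = \left(1600 + 11\right) 784 = 1611 \cdot 784 = 1263024$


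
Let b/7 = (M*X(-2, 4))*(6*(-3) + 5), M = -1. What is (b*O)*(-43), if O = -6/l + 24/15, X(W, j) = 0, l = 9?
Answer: 0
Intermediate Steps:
b = 0 (b = 7*((-1*0)*(6*(-3) + 5)) = 7*(0*(-18 + 5)) = 7*(0*(-13)) = 7*0 = 0)
O = 14/15 (O = -6/9 + 24/15 = -6*1/9 + 24*(1/15) = -2/3 + 8/5 = 14/15 ≈ 0.93333)
(b*O)*(-43) = (0*(14/15))*(-43) = 0*(-43) = 0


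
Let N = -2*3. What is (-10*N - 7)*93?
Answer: 4929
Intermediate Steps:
N = -6
(-10*N - 7)*93 = (-10*(-6) - 7)*93 = (60 - 7)*93 = 53*93 = 4929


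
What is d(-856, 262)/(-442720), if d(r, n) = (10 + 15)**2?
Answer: -125/88544 ≈ -0.0014117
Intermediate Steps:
d(r, n) = 625 (d(r, n) = 25**2 = 625)
d(-856, 262)/(-442720) = 625/(-442720) = 625*(-1/442720) = -125/88544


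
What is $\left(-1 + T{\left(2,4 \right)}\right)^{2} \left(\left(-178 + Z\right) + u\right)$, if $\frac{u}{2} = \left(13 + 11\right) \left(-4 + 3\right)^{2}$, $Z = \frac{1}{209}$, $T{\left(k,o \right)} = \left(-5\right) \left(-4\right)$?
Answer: $- \frac{516211}{11} \approx -46928.0$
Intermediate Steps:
$T{\left(k,o \right)} = 20$
$Z = \frac{1}{209} \approx 0.0047847$
$u = 48$ ($u = 2 \left(13 + 11\right) \left(-4 + 3\right)^{2} = 2 \cdot 24 \left(-1\right)^{2} = 2 \cdot 24 \cdot 1 = 2 \cdot 24 = 48$)
$\left(-1 + T{\left(2,4 \right)}\right)^{2} \left(\left(-178 + Z\right) + u\right) = \left(-1 + 20\right)^{2} \left(\left(-178 + \frac{1}{209}\right) + 48\right) = 19^{2} \left(- \frac{37201}{209} + 48\right) = 361 \left(- \frac{27169}{209}\right) = - \frac{516211}{11}$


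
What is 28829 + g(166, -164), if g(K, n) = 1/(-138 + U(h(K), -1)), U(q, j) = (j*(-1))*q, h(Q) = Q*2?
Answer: 5592827/194 ≈ 28829.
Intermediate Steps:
h(Q) = 2*Q
U(q, j) = -j*q (U(q, j) = (-j)*q = -j*q)
g(K, n) = 1/(-138 + 2*K) (g(K, n) = 1/(-138 - 1*(-1)*2*K) = 1/(-138 + 2*K))
28829 + g(166, -164) = 28829 + 1/(2*(-69 + 166)) = 28829 + (½)/97 = 28829 + (½)*(1/97) = 28829 + 1/194 = 5592827/194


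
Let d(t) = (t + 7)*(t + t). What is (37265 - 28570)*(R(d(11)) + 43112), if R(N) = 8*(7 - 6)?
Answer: 374928400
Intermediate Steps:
d(t) = 2*t*(7 + t) (d(t) = (7 + t)*(2*t) = 2*t*(7 + t))
R(N) = 8 (R(N) = 8*1 = 8)
(37265 - 28570)*(R(d(11)) + 43112) = (37265 - 28570)*(8 + 43112) = 8695*43120 = 374928400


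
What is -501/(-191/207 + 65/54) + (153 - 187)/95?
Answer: -59124856/33155 ≈ -1783.3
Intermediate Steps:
-501/(-191/207 + 65/54) + (153 - 187)/95 = -501/(-191*1/207 + 65*(1/54)) - 34*1/95 = -501/(-191/207 + 65/54) - 34/95 = -501/349/1242 - 34/95 = -501*1242/349 - 34/95 = -622242/349 - 34/95 = -59124856/33155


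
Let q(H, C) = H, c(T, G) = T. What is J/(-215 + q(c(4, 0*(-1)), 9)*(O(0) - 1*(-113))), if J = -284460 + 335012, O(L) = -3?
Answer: 50552/225 ≈ 224.68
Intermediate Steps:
J = 50552
J/(-215 + q(c(4, 0*(-1)), 9)*(O(0) - 1*(-113))) = 50552/(-215 + 4*(-3 - 1*(-113))) = 50552/(-215 + 4*(-3 + 113)) = 50552/(-215 + 4*110) = 50552/(-215 + 440) = 50552/225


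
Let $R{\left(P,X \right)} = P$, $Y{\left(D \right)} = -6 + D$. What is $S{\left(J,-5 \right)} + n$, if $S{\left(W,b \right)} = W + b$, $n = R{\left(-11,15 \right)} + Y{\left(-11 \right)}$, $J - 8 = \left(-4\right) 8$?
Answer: $-57$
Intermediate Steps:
$J = -24$ ($J = 8 - 32 = -24$)
$n = -28$ ($n = -11 - 17 = -28$)
$S{\left(J,-5 \right)} + n = \left(-24 - 5\right) - 28 = -29 - 28 = -57$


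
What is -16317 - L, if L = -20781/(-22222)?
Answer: -362617155/22222 ≈ -16318.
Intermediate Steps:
L = 20781/22222 (L = -20781*(-1/22222) = 20781/22222 ≈ 0.93515)
-16317 - L = -16317 - 1*20781/22222 = -16317 - 20781/22222 = -362617155/22222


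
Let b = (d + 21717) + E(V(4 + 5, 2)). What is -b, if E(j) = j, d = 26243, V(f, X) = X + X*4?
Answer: -47970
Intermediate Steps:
V(f, X) = 5*X (V(f, X) = X + 4*X = 5*X)
b = 47970 (b = (26243 + 21717) + 5*2 = 47960 + 10 = 47970)
-b = -1*47970 = -47970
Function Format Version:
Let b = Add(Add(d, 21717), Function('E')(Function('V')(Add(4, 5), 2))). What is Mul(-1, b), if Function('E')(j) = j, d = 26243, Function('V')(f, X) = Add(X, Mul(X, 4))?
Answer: -47970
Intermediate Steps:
Function('V')(f, X) = Mul(5, X) (Function('V')(f, X) = Add(X, Mul(4, X)) = Mul(5, X))
b = 47970 (b = Add(Add(26243, 21717), Mul(5, 2)) = Add(47960, 10) = 47970)
Mul(-1, b) = Mul(-1, 47970) = -47970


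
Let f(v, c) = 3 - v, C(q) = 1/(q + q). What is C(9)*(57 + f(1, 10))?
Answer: 59/18 ≈ 3.2778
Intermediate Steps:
C(q) = 1/(2*q)
C(9)*(57 + f(1, 10)) = ((1/2)/9)*(57 + (3 - 1*1)) = ((1/2)*(1/9))*(57 + (3 - 1)) = (57 + 2)/18 = (1/18)*59 = 59/18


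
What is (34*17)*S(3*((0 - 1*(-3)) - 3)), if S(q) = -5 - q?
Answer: -2890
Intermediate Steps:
(34*17)*S(3*((0 - 1*(-3)) - 3)) = (34*17)*(-5 - 3*((0 - 1*(-3)) - 3)) = 578*(-5 - 3*((0 + 3) - 3)) = 578*(-5 - 3*(3 - 3)) = 578*(-5 - 3*0) = 578*(-5 - 1*0) = 578*(-5 + 0) = 578*(-5) = -2890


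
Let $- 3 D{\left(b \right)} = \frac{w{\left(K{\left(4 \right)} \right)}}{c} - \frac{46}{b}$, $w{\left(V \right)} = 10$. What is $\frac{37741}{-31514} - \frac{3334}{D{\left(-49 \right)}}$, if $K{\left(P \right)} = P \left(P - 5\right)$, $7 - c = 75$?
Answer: $\frac{525078464269}{41566966} \approx 12632.0$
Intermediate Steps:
$c = -68$ ($c = 7 - 75 = -68$)
$K{\left(P \right)} = P \left(-5 + P\right)$
$D{\left(b \right)} = \frac{5}{102} + \frac{46}{3 b}$ ($D{\left(b \right)} = - \frac{\frac{10}{-68} - \frac{46}{b}}{3} = - \frac{10 \left(- \frac{1}{68}\right) - \frac{46}{b}}{3} = - \frac{- \frac{5}{34} - \frac{46}{b}}{3} = \frac{5}{102} + \frac{46}{3 b}$)
$\frac{37741}{-31514} - \frac{3334}{D{\left(-49 \right)}} = \frac{37741}{-31514} - \frac{3334}{\frac{1}{102} \frac{1}{-49} \left(1564 + 5 \left(-49\right)\right)} = 37741 \left(- \frac{1}{31514}\right) - \frac{3334}{\frac{1}{102} \left(- \frac{1}{49}\right) \left(1564 - 245\right)} = - \frac{37741}{31514} - \frac{3334}{\frac{1}{102} \left(- \frac{1}{49}\right) 1319} = - \frac{37741}{31514} - \frac{3334}{- \frac{1319}{4998}} = - \frac{37741}{31514} - - \frac{16663332}{1319} = - \frac{37741}{31514} + \frac{16663332}{1319} = \frac{525078464269}{41566966}$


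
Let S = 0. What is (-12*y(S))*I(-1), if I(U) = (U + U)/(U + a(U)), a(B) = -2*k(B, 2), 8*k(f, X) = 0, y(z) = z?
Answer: 0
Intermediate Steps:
k(f, X) = 0 (k(f, X) = (⅛)*0 = 0)
a(B) = 0 (a(B) = -2*0 = 0)
I(U) = 2 (I(U) = (U + U)/(U + 0) = (2*U)/U = 2)
(-12*y(S))*I(-1) = -12*0*2 = 0*2 = 0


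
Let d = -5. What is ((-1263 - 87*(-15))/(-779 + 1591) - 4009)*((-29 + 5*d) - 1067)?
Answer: 260653799/58 ≈ 4.4940e+6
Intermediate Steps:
((-1263 - 87*(-15))/(-779 + 1591) - 4009)*((-29 + 5*d) - 1067) = ((-1263 - 87*(-15))/(-779 + 1591) - 4009)*((-29 + 5*(-5)) - 1067) = ((-1263 + 1305)/812 - 4009)*((-29 - 25) - 1067) = (42*(1/812) - 4009)*(-54 - 1067) = (3/58 - 4009)*(-1121) = -232519/58*(-1121) = 260653799/58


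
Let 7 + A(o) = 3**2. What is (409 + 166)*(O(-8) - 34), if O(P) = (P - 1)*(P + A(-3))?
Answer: 11500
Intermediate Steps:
A(o) = 2 (A(o) = -7 + 3**2 = -7 + 9 = 2)
O(P) = (-1 + P)*(2 + P) (O(P) = (P - 1)*(P + 2) = (-1 + P)*(2 + P))
(409 + 166)*(O(-8) - 34) = (409 + 166)*((-2 - 8 + (-8)**2) - 34) = 575*((-2 - 8 + 64) - 34) = 575*(54 - 34) = 575*20 = 11500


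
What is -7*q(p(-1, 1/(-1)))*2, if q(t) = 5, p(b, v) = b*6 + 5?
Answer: -70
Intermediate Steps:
p(b, v) = 5 + 6*b (p(b, v) = 6*b + 5 = 5 + 6*b)
-7*q(p(-1, 1/(-1)))*2 = -7*5*2 = -35*2 = -70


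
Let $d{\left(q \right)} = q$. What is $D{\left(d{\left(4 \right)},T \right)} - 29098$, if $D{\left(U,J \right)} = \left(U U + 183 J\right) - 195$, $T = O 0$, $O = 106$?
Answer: $-29277$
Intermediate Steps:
$T = 0$ ($T = 106 \cdot 0 = 0$)
$D{\left(U,J \right)} = -195 + U^{2} + 183 J$ ($D{\left(U,J \right)} = \left(U^{2} + 183 J\right) - 195 = -195 + U^{2} + 183 J$)
$D{\left(d{\left(4 \right)},T \right)} - 29098 = \left(-195 + 4^{2} + 183 \cdot 0\right) - 29098 = \left(-195 + 16 + 0\right) - 29098 = -179 - 29098 = -29277$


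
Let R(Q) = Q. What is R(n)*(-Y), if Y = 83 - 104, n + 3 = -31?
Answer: -714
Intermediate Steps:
n = -34 (n = -3 - 31 = -34)
Y = -21
R(n)*(-Y) = -(-34)*(-21) = -34*21 = -714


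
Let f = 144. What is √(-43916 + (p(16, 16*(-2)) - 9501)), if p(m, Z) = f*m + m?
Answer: I*√51097 ≈ 226.05*I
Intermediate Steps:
p(m, Z) = 145*m (p(m, Z) = 144*m + m = 145*m)
√(-43916 + (p(16, 16*(-2)) - 9501)) = √(-43916 + (145*16 - 9501)) = √(-43916 + (2320 - 9501)) = √(-43916 - 7181) = √(-51097) = I*√51097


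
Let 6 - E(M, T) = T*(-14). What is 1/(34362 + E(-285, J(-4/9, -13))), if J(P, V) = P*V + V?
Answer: 9/308402 ≈ 2.9183e-5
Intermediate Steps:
J(P, V) = V + P*V
E(M, T) = 6 + 14*T (E(M, T) = 6 - T*(-14) = 6 - (-14)*T = 6 + 14*T)
1/(34362 + E(-285, J(-4/9, -13))) = 1/(34362 + (6 + 14*(-13*(1 - 4/9)))) = 1/(34362 + (6 + 14*(-13*5/9))) = 1/(34362 + (6 + 14*(-65/9))) = 1/(34362 + (6 - 910/9)) = 1/(34362 - 856/9) = 1/(308402/9) = 9/308402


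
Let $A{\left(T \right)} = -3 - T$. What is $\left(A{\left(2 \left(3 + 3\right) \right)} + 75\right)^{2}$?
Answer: $3600$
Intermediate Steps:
$\left(A{\left(2 \left(3 + 3\right) \right)} + 75\right)^{2} = \left(\left(-3 - 2 \left(3 + 3\right)\right) + 75\right)^{2} = \left(\left(-3 - 2 \cdot 6\right) + 75\right)^{2} = \left(\left(-3 - 12\right) + 75\right)^{2} = \left(-15 + 75\right)^{2} = 60^{2} = 3600$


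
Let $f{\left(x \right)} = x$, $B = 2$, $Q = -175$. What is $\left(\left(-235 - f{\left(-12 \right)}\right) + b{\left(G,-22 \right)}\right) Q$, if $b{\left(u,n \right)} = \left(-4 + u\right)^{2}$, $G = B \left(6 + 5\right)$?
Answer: $-17675$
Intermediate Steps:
$G = 22$ ($G = 2 \left(6 + 5\right) = 2 \cdot 11 = 22$)
$\left(\left(-235 - f{\left(-12 \right)}\right) + b{\left(G,-22 \right)}\right) Q = \left(\left(-235 - -12\right) + \left(-4 + 22\right)^{2}\right) \left(-175\right) = \left(\left(-235 + 12\right) + 18^{2}\right) \left(-175\right) = \left(-223 + 324\right) \left(-175\right) = 101 \left(-175\right) = -17675$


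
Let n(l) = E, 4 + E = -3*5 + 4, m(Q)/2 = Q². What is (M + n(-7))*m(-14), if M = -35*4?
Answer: -60760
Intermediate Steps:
m(Q) = 2*Q²
M = -140
E = -15 (E = -4 + (-3*5 + 4) = -4 + (-15 + 4) = -4 - 11 = -15)
n(l) = -15
(M + n(-7))*m(-14) = (-140 - 15)*(2*(-14)²) = -310*196 = -155*392 = -60760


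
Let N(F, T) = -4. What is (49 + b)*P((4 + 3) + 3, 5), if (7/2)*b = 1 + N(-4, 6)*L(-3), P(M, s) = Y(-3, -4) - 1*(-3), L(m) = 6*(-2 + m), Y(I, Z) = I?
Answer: 0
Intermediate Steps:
L(m) = -12 + 6*m
P(M, s) = 0 (P(M, s) = -3 - 1*(-3) = -3 + 3 = 0)
b = 242/7 (b = 2*(1 - 4*(-12 + 6*(-3)))/7 = 2*(1 - 4*(-12 - 18))/7 = 2*(1 - 4*(-30))/7 = 2*(1 + 120)/7 = (2/7)*121 = 242/7 ≈ 34.571)
(49 + b)*P((4 + 3) + 3, 5) = (49 + 242/7)*0 = (585/7)*0 = 0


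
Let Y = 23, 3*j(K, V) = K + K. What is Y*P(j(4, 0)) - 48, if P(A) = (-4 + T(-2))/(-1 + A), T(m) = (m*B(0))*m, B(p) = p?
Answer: -516/5 ≈ -103.20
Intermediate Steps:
j(K, V) = 2*K/3 (j(K, V) = (K + K)/3 = (2*K)/3 = 2*K/3)
T(m) = 0 (T(m) = (m*0)*m = 0*m = 0)
P(A) = -4/(-1 + A) (P(A) = (-4 + 0)/(-1 + A) = -4/(-1 + A))
Y*P(j(4, 0)) - 48 = 23*(-4/(-1 + (2/3)*4)) - 48 = 23*(-4/(-1 + 8/3)) - 48 = 23*(-4/5/3) - 48 = 23*(-4*3/5) - 48 = 23*(-12/5) - 48 = -276/5 - 48 = -516/5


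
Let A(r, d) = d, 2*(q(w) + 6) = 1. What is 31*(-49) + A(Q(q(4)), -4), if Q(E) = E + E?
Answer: -1523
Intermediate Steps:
q(w) = -11/2 (q(w) = -6 + (1/2)*1 = -6 + 1/2 = -11/2)
Q(E) = 2*E
31*(-49) + A(Q(q(4)), -4) = 31*(-49) - 4 = -1519 - 4 = -1523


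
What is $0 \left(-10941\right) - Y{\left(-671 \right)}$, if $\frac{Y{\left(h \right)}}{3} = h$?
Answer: $2013$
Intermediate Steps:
$Y{\left(h \right)} = 3 h$
$0 \left(-10941\right) - Y{\left(-671 \right)} = 0 \left(-10941\right) - 3 \left(-671\right) = 0 - -2013 = 0 + 2013 = 2013$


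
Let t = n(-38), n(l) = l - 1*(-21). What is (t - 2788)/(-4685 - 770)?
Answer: 561/1091 ≈ 0.51421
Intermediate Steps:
n(l) = 21 + l (n(l) = l + 21 = 21 + l)
t = -17 (t = 21 - 38 = -17)
(t - 2788)/(-4685 - 770) = (-17 - 2788)/(-4685 - 770) = -2805/(-5455) = -2805*(-1/5455) = 561/1091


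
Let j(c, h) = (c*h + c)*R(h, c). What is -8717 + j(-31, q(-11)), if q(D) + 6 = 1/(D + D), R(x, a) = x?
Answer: -4676681/484 ≈ -9662.6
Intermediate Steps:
q(D) = -6 + 1/(2*D) (q(D) = -6 + 1/(D + D) = -6 + 1/(2*D))
j(c, h) = h*(c + c*h) (j(c, h) = (c*h + c)*h = (c + c*h)*h = h*(c + c*h))
-8717 + j(-31, q(-11)) = -8717 - 31*(-6 + (½)/(-11))*(1 + (-6 + (½)/(-11))) = -8717 - 31*(-6 + (½)*(-1/11))*(1 + (-6 + (½)*(-1/11))) = -8717 - 31*(-6 - 1/22)*(1 + (-6 - 1/22)) = -8717 - 31*(-133/22)*(1 - 133/22) = -8717 - 31*(-133/22)*(-111/22) = -8717 - 457653/484 = -4676681/484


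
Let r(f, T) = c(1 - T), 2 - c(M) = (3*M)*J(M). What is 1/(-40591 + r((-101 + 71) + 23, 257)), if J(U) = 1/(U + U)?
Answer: -2/81181 ≈ -2.4636e-5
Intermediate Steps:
J(U) = 1/(2*U)
c(M) = ½ (c(M) = 2 - 3*M*1/(2*M) = 2 - 1*3/2 = 2 - 3/2 = ½)
r(f, T) = ½
1/(-40591 + r((-101 + 71) + 23, 257)) = 1/(-40591 + ½) = 1/(-81181/2) = -2/81181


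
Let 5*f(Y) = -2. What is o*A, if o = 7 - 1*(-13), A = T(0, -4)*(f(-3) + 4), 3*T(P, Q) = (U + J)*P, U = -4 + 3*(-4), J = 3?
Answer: 0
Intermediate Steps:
U = -16 (U = -4 - 12 = -16)
T(P, Q) = -13*P/3 (T(P, Q) = ((-16 + 3)*P)/3 = (-13*P)/3 = -13*P/3)
f(Y) = -2/5 (f(Y) = (1/5)*(-2) = -2/5)
A = 0 (A = (-13/3*0)*(-2/5 + 4) = 0*(18/5) = 0)
o = 20 (o = 7 + 13 = 20)
o*A = 20*0 = 0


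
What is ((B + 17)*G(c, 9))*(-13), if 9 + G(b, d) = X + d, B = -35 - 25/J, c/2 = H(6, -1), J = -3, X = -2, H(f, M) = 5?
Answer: -754/3 ≈ -251.33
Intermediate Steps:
c = 10 (c = 2*5 = 10)
B = -80/3 (B = -35 - 25/(-3) = -35 - 25*(-⅓) = -35 + 25/3 = -80/3 ≈ -26.667)
G(b, d) = -11 + d (G(b, d) = -9 + (-2 + d) = -11 + d)
((B + 17)*G(c, 9))*(-13) = ((-80/3 + 17)*(-11 + 9))*(-13) = -29/3*(-2)*(-13) = (58/3)*(-13) = -754/3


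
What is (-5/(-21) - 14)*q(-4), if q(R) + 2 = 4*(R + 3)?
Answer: 578/7 ≈ 82.571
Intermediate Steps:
q(R) = 10 + 4*R (q(R) = -2 + 4*(R + 3) = -2 + 4*(3 + R) = -2 + (12 + 4*R) = 10 + 4*R)
(-5/(-21) - 14)*q(-4) = (-5/(-21) - 14)*(10 + 4*(-4)) = (-5*(-1/21) - 14)*(10 - 16) = (5/21 - 14)*(-6) = -289/21*(-6) = 578/7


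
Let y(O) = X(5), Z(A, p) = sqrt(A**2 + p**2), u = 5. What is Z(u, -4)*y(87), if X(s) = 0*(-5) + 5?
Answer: 5*sqrt(41) ≈ 32.016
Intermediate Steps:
X(s) = 5 (X(s) = 0 + 5 = 5)
y(O) = 5
Z(u, -4)*y(87) = sqrt(5**2 + (-4)**2)*5 = sqrt(25 + 16)*5 = sqrt(41)*5 = 5*sqrt(41)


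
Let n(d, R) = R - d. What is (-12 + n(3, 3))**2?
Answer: 144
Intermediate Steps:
(-12 + n(3, 3))**2 = (-12 + (3 - 1*3))**2 = (-12 + (3 - 3))**2 = (-12 + 0)**2 = (-12)**2 = 144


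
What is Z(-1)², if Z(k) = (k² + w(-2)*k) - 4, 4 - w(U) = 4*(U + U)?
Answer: 529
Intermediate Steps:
w(U) = 4 - 8*U (w(U) = 4 - 4*(U + U) = 4 - 4*2*U = 4 - 8*U)
Z(k) = -4 + k² + 20*k (Z(k) = (k² + (4 - 8*(-2))*k) - 4 = (k² + (4 + 16)*k) - 4 = (k² + 20*k) - 4 = -4 + k² + 20*k)
Z(-1)² = (-4 + (-1)² + 20*(-1))² = (-4 + 1 - 20)² = (-23)² = 529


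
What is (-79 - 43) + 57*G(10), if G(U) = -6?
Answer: -464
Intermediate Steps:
(-79 - 43) + 57*G(10) = (-79 - 43) + 57*(-6) = -122 - 342 = -464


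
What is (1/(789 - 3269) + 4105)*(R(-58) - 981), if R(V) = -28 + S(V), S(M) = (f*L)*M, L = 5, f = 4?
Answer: -22081285431/2480 ≈ -8.9037e+6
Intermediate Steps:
S(M) = 20*M (S(M) = (4*5)*M = 20*M)
R(V) = -28 + 20*V
(1/(789 - 3269) + 4105)*(R(-58) - 981) = (1/(789 - 3269) + 4105)*((-28 + 20*(-58)) - 981) = (1/(-2480) + 4105)*((-28 - 1160) - 981) = (-1/2480 + 4105)*(-1188 - 981) = (10180399/2480)*(-2169) = -22081285431/2480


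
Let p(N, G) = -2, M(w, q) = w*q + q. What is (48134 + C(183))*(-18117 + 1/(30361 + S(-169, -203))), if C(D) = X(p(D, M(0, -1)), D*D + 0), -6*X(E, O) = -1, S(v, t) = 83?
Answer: -2699856570565/3096 ≈ -8.7205e+8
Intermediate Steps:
M(w, q) = q + q*w (M(w, q) = q*w + q = q + q*w)
X(E, O) = ⅙ (X(E, O) = -⅙*(-1) = ⅙)
C(D) = ⅙
(48134 + C(183))*(-18117 + 1/(30361 + S(-169, -203))) = (48134 + ⅙)*(-18117 + 1/(30361 + 83)) = 288805*(-18117 + 1/30444)/6 = (288805/6)*(-551553947/30444) = -2699856570565/3096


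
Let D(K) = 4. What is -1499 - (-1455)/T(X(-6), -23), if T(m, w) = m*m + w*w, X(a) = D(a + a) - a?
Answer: -941416/629 ≈ -1496.7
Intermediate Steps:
X(a) = 4 - a
T(m, w) = m² + w²
-1499 - (-1455)/T(X(-6), -23) = -1499 - (-1455)/((4 - 1*(-6))² + (-23)²) = -1499 - (-1455)/((4 + 6)² + 529) = -1499 - (-1455)/(10² + 529) = -1499 - (-1455)/(100 + 529) = -1499 - (-1455)/629 = -1499 - 1*(-1455/629) = -1499 + 1455/629 = -941416/629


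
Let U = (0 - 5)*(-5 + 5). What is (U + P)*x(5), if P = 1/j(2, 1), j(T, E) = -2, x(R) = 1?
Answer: -½ ≈ -0.50000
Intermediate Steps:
P = -½ (P = 1/(-2) = -½ ≈ -0.50000)
U = 0 (U = -5*0 = 0)
(U + P)*x(5) = (0 - ½)*1 = -½*1 = -½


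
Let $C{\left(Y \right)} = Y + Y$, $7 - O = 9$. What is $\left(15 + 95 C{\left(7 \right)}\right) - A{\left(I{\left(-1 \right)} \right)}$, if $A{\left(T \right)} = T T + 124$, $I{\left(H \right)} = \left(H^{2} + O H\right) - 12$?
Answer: $1140$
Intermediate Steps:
$O = -2$ ($O = 7 - 9 = -2$)
$C{\left(Y \right)} = 2 Y$
$I{\left(H \right)} = -12 + H^{2} - 2 H$ ($I{\left(H \right)} = \left(H^{2} - 2 H\right) - 12 = -12 + H^{2} - 2 H$)
$A{\left(T \right)} = 124 + T^{2}$ ($A{\left(T \right)} = T^{2} + 124 = 124 + T^{2}$)
$\left(15 + 95 C{\left(7 \right)}\right) - A{\left(I{\left(-1 \right)} \right)} = \left(15 + 95 \cdot 2 \cdot 7\right) - \left(124 + \left(-12 + \left(-1\right)^{2} - -2\right)^{2}\right) = \left(15 + 95 \cdot 14\right) - \left(124 + \left(-12 + 1 + 2\right)^{2}\right) = \left(15 + 1330\right) - \left(124 + \left(-9\right)^{2}\right) = 1345 - \left(124 + 81\right) = 1345 - 205 = 1140$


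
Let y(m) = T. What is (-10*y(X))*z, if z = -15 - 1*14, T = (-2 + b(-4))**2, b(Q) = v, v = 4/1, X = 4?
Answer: 1160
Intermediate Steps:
v = 4 (v = 4*1 = 4)
b(Q) = 4
T = 4 (T = (-2 + 4)**2 = 2**2 = 4)
y(m) = 4
z = -29 (z = -15 - 14 = -29)
(-10*y(X))*z = -10*4*(-29) = -40*(-29) = 1160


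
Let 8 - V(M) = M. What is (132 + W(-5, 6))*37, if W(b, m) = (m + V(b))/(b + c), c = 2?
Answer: 13949/3 ≈ 4649.7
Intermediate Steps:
V(M) = 8 - M
W(b, m) = (8 + m - b)/(2 + b) (W(b, m) = (m + (8 - b))/(b + 2) = (8 + m - b)/(2 + b))
(132 + W(-5, 6))*37 = (132 + (8 + 6 - 1*(-5))/(2 - 5))*37 = (132 + (8 + 6 + 5)/(-3))*37 = (132 - 1/3*19)*37 = (132 - 19/3)*37 = (377/3)*37 = 13949/3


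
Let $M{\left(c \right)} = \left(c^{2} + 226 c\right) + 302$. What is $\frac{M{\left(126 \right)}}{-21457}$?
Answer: $- \frac{44654}{21457} \approx -2.0811$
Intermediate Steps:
$M{\left(c \right)} = 302 + c^{2} + 226 c$
$\frac{M{\left(126 \right)}}{-21457} = \frac{302 + 126^{2} + 226 \cdot 126}{-21457} = \left(302 + 15876 + 28476\right) \left(- \frac{1}{21457}\right) = 44654 \left(- \frac{1}{21457}\right) = - \frac{44654}{21457}$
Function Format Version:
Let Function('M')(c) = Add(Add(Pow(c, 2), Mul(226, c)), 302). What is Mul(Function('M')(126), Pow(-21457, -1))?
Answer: Rational(-44654, 21457) ≈ -2.0811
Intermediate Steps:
Function('M')(c) = Add(302, Pow(c, 2), Mul(226, c))
Mul(Function('M')(126), Pow(-21457, -1)) = Mul(Add(302, Pow(126, 2), Mul(226, 126)), Pow(-21457, -1)) = Mul(Add(302, 15876, 28476), Rational(-1, 21457)) = Mul(44654, Rational(-1, 21457)) = Rational(-44654, 21457)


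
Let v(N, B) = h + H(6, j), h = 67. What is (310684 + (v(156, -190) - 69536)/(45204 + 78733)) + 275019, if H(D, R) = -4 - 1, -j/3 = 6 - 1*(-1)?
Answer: 72590203237/123937 ≈ 5.8570e+5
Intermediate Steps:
j = -21 (j = -3*(6 - 1*(-1)) = -3*(6 + 1) = -3*7 = -21)
H(D, R) = -5
v(N, B) = 62 (v(N, B) = 67 - 5 = 62)
(310684 + (v(156, -190) - 69536)/(45204 + 78733)) + 275019 = (310684 + (62 - 69536)/(45204 + 78733)) + 275019 = (310684 - 69474/123937) + 275019 = 38505173434/123937 + 275019 = 72590203237/123937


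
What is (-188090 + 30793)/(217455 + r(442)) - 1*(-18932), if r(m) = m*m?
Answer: 7815332011/412819 ≈ 18932.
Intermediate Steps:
r(m) = m**2
(-188090 + 30793)/(217455 + r(442)) - 1*(-18932) = (-188090 + 30793)/(217455 + 442**2) - 1*(-18932) = -157297/(217455 + 195364) + 18932 = -157297/412819 + 18932 = 7815332011/412819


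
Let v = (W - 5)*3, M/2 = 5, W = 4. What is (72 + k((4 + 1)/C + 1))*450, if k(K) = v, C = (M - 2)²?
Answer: 31050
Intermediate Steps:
M = 10 (M = 2*5 = 10)
C = 64 (C = (10 - 2)² = 8² = 64)
v = -3 (v = (4 - 5)*3 = -1*3 = -3)
k(K) = -3
(72 + k((4 + 1)/C + 1))*450 = (72 - 3)*450 = 69*450 = 31050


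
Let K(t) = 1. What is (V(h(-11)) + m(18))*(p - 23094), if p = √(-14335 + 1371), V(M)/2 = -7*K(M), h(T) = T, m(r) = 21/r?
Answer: 296373 - 77*I*√3241/3 ≈ 2.9637e+5 - 1461.2*I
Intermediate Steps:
V(M) = -14 (V(M) = 2*(-7*1) = 2*(-7) = -14)
p = 2*I*√3241 (p = √(-12964) = 2*I*√3241 ≈ 113.86*I)
(V(h(-11)) + m(18))*(p - 23094) = (-14 + 21/18)*(2*I*√3241 - 23094) = (-14 + 21*(1/18))*(-23094 + 2*I*√3241) = (-14 + 7/6)*(-23094 + 2*I*√3241) = -77*(-23094 + 2*I*√3241)/6 = 296373 - 77*I*√3241/3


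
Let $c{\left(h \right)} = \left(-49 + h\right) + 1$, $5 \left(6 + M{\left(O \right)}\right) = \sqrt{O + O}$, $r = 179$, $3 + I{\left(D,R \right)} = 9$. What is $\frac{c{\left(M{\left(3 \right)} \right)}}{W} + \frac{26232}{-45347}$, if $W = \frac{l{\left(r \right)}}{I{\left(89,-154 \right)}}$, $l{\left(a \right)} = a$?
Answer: $- \frac{19387956}{8117113} + \frac{6 \sqrt{6}}{895} \approx -2.3721$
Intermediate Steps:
$I{\left(D,R \right)} = 6$ ($I{\left(D,R \right)} = -3 + 9 = 6$)
$M{\left(O \right)} = -6 + \frac{\sqrt{2} \sqrt{O}}{5}$ ($M{\left(O \right)} = -6 + \frac{\sqrt{O + O}}{5} = -6 + \frac{\sqrt{2 O}}{5} = -6 + \frac{\sqrt{2} \sqrt{O}}{5}$)
$c{\left(h \right)} = -48 + h$
$W = \frac{179}{6} \approx 29.833$
$\frac{c{\left(M{\left(3 \right)} \right)}}{W} + \frac{26232}{-45347} = \frac{-48 - \left(6 - \frac{\sqrt{2} \sqrt{3}}{5}\right)}{\frac{179}{6}} + \frac{26232}{-45347} = \left(-48 - \left(6 - \frac{\sqrt{6}}{5}\right)\right) \frac{6}{179} + 26232 \left(- \frac{1}{45347}\right) = \left(-54 + \frac{\sqrt{6}}{5}\right) \frac{6}{179} - \frac{26232}{45347} = \left(- \frac{324}{179} + \frac{6 \sqrt{6}}{895}\right) - \frac{26232}{45347} = - \frac{19387956}{8117113} + \frac{6 \sqrt{6}}{895}$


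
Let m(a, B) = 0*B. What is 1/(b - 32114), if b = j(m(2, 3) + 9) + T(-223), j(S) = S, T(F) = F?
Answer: -1/32328 ≈ -3.0933e-5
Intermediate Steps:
m(a, B) = 0
b = -214 (b = (0 + 9) - 223 = 9 - 223 = -214)
1/(b - 32114) = 1/(-214 - 32114) = 1/(-32328) = -1/32328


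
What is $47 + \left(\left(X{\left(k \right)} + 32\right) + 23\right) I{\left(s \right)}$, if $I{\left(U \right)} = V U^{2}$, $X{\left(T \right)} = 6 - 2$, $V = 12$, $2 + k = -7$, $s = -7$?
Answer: $34739$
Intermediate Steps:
$k = -9$ ($k = -2 - 7 = -9$)
$X{\left(T \right)} = 4$ ($X{\left(T \right)} = 6 - 2 = 4$)
$I{\left(U \right)} = 12 U^{2}$
$47 + \left(\left(X{\left(k \right)} + 32\right) + 23\right) I{\left(s \right)} = 47 + \left(\left(4 + 32\right) + 23\right) 12 \left(-7\right)^{2} = 47 + \left(36 + 23\right) 12 \cdot 49 = 47 + 59 \cdot 588 = 47 + 34692 = 34739$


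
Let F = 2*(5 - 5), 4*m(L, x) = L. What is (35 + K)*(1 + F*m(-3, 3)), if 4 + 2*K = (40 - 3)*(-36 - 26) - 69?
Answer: -2297/2 ≈ -1148.5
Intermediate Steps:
m(L, x) = L/4
F = 0 (F = 2*0 = 0)
K = -2367/2 (K = -2 + ((40 - 3)*(-36 - 26) - 69)/2 = -2 + (37*(-62) - 69)/2 = -2 + (-2294 - 69)/2 = -2 + (½)*(-2363) = -2 - 2363/2 = -2367/2 ≈ -1183.5)
(35 + K)*(1 + F*m(-3, 3)) = (35 - 2367/2)*(1 + 0*((¼)*(-3))) = -2297*(1 + 0*(-¾))/2 = -2297*(1 + 0)/2 = -2297/2*1 = -2297/2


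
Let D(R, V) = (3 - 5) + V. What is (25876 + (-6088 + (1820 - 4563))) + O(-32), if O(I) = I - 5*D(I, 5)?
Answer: 16998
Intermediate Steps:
D(R, V) = -2 + V
O(I) = -15 + I (O(I) = I - 5*(-2 + 5) = I - 5*3 = I - 15 = -15 + I)
(25876 + (-6088 + (1820 - 4563))) + O(-32) = (25876 + (-6088 + (1820 - 4563))) + (-15 - 32) = (25876 + (-6088 - 2743)) - 47 = (25876 - 8831) - 47 = 17045 - 47 = 16998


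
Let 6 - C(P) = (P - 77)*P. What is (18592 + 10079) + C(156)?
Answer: 16353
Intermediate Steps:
C(P) = 6 - P*(-77 + P) (C(P) = 6 - (P - 77)*P = 6 - (-77 + P)*P = 6 - P*(-77 + P))
(18592 + 10079) + C(156) = (18592 + 10079) + (6 - 1*156² + 77*156) = 28671 + (6 - 1*24336 + 12012) = 28671 + (6 - 24336 + 12012) = 28671 - 12318 = 16353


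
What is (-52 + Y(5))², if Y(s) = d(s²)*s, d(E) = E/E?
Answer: 2209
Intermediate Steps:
d(E) = 1
Y(s) = s (Y(s) = 1*s = s)
(-52 + Y(5))² = (-52 + 5)² = (-47)² = 2209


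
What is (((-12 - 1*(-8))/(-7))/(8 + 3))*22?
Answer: 8/7 ≈ 1.1429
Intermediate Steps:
(((-12 - 1*(-8))/(-7))/(8 + 3))*22 = (((-12 + 8)*(-⅐))/11)*22 = (-4*(-⅐)*(1/11))*22 = ((4/7)*(1/11))*22 = (4/77)*22 = 8/7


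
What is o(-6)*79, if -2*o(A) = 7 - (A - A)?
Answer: -553/2 ≈ -276.50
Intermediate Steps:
o(A) = -7/2 (o(A) = -(7 - (A - A))/2 = -(7 - 1*0)/2 = -(7 + 0)/2 = -½*7 = -7/2)
o(-6)*79 = -7/2*79 = -553/2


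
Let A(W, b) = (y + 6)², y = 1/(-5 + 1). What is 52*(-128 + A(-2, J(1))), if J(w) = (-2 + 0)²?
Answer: -19747/4 ≈ -4936.8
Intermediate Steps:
y = -¼ (y = 1/(-4) = -¼*1 = -¼ ≈ -0.25000)
J(w) = 4 (J(w) = (-2)² = 4)
A(W, b) = 529/16 (A(W, b) = (-¼ + 6)² = (23/4)² = 529/16)
52*(-128 + A(-2, J(1))) = 52*(-128 + 529/16) = 52*(-1519/16) = -19747/4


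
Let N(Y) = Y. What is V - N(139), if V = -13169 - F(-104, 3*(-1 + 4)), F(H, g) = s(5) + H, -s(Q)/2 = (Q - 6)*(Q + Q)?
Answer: -13224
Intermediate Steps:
s(Q) = -4*Q*(-6 + Q) (s(Q) = -2*(Q - 6)*(Q + Q) = -2*(-6 + Q)*2*Q = -4*Q*(-6 + Q))
F(H, g) = 20 + H (F(H, g) = 4*5*(6 - 1*5) + H = 4*5*(6 - 5) + H = 4*5*1 + H = 20 + H)
V = -13085 (V = -13169 - (20 - 104) = -13169 - 1*(-84) = -13169 + 84 = -13085)
V - N(139) = -13085 - 1*139 = -13085 - 139 = -13224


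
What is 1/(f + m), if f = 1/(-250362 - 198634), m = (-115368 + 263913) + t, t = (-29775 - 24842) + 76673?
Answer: 448996/76599166595 ≈ 5.8616e-6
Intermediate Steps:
t = 22056 (t = -54617 + 76673 = 22056)
m = 170601 (m = (-115368 + 263913) + 22056 = 148545 + 22056 = 170601)
f = -1/448996 (f = 1/(-448996) = -1/448996 ≈ -2.2272e-6)
1/(f + m) = 1/(-1/448996 + 170601) = 1/(76599166595/448996) = 448996/76599166595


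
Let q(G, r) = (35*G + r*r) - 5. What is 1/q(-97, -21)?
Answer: -1/2959 ≈ -0.00033795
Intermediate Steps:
q(G, r) = -5 + r² + 35*G (q(G, r) = (35*G + r²) - 5 = (r² + 35*G) - 5 = -5 + r² + 35*G)
1/q(-97, -21) = 1/(-5 + (-21)² + 35*(-97)) = 1/(-5 + 441 - 3395) = 1/(-2959) = -1/2959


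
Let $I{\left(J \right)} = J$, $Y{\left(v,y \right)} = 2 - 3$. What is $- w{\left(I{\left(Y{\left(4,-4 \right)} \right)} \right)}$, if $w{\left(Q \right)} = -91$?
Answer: $91$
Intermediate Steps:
$Y{\left(v,y \right)} = -1$
$- w{\left(I{\left(Y{\left(4,-4 \right)} \right)} \right)} = \left(-1\right) \left(-91\right) = 91$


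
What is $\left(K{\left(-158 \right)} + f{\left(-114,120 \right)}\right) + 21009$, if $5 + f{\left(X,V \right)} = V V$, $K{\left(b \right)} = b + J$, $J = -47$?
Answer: $35199$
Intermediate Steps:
$K{\left(b \right)} = -47 + b$ ($K{\left(b \right)} = b - 47 = -47 + b$)
$f{\left(X,V \right)} = -5 + V^{2}$ ($f{\left(X,V \right)} = -5 + V V = -5 + V^{2}$)
$\left(K{\left(-158 \right)} + f{\left(-114,120 \right)}\right) + 21009 = \left(\left(-47 - 158\right) - \left(5 - 120^{2}\right)\right) + 21009 = \left(-205 + \left(-5 + 14400\right)\right) + 21009 = \left(-205 + 14395\right) + 21009 = 14190 + 21009 = 35199$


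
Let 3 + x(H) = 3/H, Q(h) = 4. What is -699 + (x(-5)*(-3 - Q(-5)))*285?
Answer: 6483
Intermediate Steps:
x(H) = -3 + 3/H
-699 + (x(-5)*(-3 - Q(-5)))*285 = -699 + ((-3 + 3/(-5))*(-3 - 1*4))*285 = -699 + ((-3 + 3*(-⅕))*(-3 - 4))*285 = -699 + ((-3 - ⅗)*(-7))*285 = -699 - 18/5*(-7)*285 = -699 + (126/5)*285 = -699 + 7182 = 6483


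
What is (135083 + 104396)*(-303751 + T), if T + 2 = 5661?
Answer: -71386774068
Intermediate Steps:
T = 5659 (T = -2 + 5661 = 5659)
(135083 + 104396)*(-303751 + T) = (135083 + 104396)*(-303751 + 5659) = 239479*(-298092) = -71386774068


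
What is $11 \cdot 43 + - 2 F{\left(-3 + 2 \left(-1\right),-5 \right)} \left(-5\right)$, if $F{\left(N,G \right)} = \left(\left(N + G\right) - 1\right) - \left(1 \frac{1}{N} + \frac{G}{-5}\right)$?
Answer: $355$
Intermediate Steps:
$F{\left(N,G \right)} = -1 + N - \frac{1}{N} + \frac{6 G}{5}$ ($F{\left(N,G \right)} = \left(\left(G + N\right) - 1\right) - \left(\frac{1}{N} + G \left(- \frac{1}{5}\right)\right) = \left(-1 + G + N\right) - \left(\frac{1}{N} - \frac{G}{5}\right) = \left(-1 + G + N\right) + \left(- \frac{1}{N} + \frac{G}{5}\right) = -1 + N - \frac{1}{N} + \frac{6 G}{5}$)
$11 \cdot 43 + - 2 F{\left(-3 + 2 \left(-1\right),-5 \right)} \left(-5\right) = 11 \cdot 43 + - 2 \left(-1 + \left(-3 + 2 \left(-1\right)\right) - \frac{1}{-3 + 2 \left(-1\right)} + \frac{6}{5} \left(-5\right)\right) \left(-5\right) = 473 + - 2 \left(-1 - 5 - \frac{1}{-3 - 2} - 6\right) \left(-5\right) = 473 + - 2 \left(-1 - 5 - \frac{1}{-5} - 6\right) \left(-5\right) = 473 + - 2 \left(-1 - 5 - - \frac{1}{5} - 6\right) \left(-5\right) = 473 + - 2 \left(-1 - 5 + \frac{1}{5} - 6\right) \left(-5\right) = 473 + \left(-2\right) \left(- \frac{59}{5}\right) \left(-5\right) = 473 + \frac{118}{5} \left(-5\right) = 473 - 118 = 355$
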